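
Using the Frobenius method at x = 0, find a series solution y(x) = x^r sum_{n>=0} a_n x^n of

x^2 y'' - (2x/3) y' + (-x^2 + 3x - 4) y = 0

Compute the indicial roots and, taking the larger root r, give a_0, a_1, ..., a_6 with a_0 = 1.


Write in Frobenius form y'' + (p(x)/x) y' + (q(x)/x^2) y = 0:
  p(x) = -2/3,  q(x) = -x^2 + 3x - 4.
Indicial equation: r(r-1) + (-2/3) r + (-4) = 0 -> roots r_1 = 3, r_2 = -4/3.
Take r = r_1 = 3. Let y(x) = x^r sum_{n>=0} a_n x^n with a_0 = 1.
Substitute y = x^r sum a_n x^n and match x^{r+n}. The recurrence is
  D(n) a_n + 3 a_{n-1} - 1 a_{n-2} = 0,  where D(n) = (r+n)(r+n-1) + (-2/3)(r+n) + (-4).
  a_n = [-3 a_{n-1} + 1 a_{n-2}] / D(n).
Since the indicial polynomial factors as (r - r_1)(r - r_2), D(n) = (r_1 + n - r_1)(r_1 + n - r_2) = n(n + 13/3).
Evaluating step by step (a_0 = 1):
  n = 1: D(1) = 1(1 + 13/3) = 16/3; numerator = -3(1) = -3; a_1 = (-3)/(16/3) = -9/16
  n = 2: D(2) = 2(2 + 13/3) = 38/3; numerator = -3(-9/16) + 1(1) = 43/16; a_2 = (43/16)/(38/3) = 129/608
  n = 3: D(3) = 3(3 + 13/3) = 22; numerator = -3(129/608) + 1(-9/16) = -729/608; a_3 = (-729/608)/(22) = -729/13376
  n = 4: D(4) = 4(4 + 13/3) = 100/3; numerator = -3(-729/13376) + 1(129/608) = 5025/13376; a_4 = (5025/13376)/(100/3) = 603/53504
  n = 5: D(5) = 5(5 + 13/3) = 140/3; numerator = -3(603/53504) + 1(-729/13376) = -4725/53504; a_5 = (-4725/53504)/(140/3) = -405/214016
  n = 6: D(6) = 6(6 + 13/3) = 62; numerator = -3(-405/214016) + 1(603/53504) = 3627/214016; a_6 = (3627/214016)/(62) = 117/428032

r = 3; a_0 = 1; a_1 = -9/16; a_2 = 129/608; a_3 = -729/13376; a_4 = 603/53504; a_5 = -405/214016; a_6 = 117/428032


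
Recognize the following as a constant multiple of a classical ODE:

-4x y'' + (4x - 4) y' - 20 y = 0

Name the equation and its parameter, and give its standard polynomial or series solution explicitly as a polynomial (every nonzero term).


All three coefficients share the factor -4; dividing through by -4 gives  x y'' + (1 - x) y' + 5 y = 0.
This matches the Laguerre equation x y'' + (1 - x) y' + n y = 0 with n = 5; the polynomial solution is L_5(x).
With y = sum_k a_k x^k, matching x^k gives (k+1)k a_{k+1} + (k+1) a_{k+1} - k a_k + n a_k = 0, i.e. (k+1)^2 a_{k+1} = (k - n) a_k = (k - 5) a_k. The right side vanishes at k = 5, so the series terminates at degree 5.
Standard normalization L_n(0) = 1 gives a_0 = 1. Work upward with a_{k+1} = (k - 5) a_k / (k+1)^2:
  a_1 = (0 - 5)(1) / 1^2 = -5/1 = -5
  a_2 = (1 - 5)(-5) / 2^2 = 20/4 = 5
  a_3 = (2 - 5)(5) / 3^2 = -15/9 = -5/3
  a_4 = (3 - 5)(-5/3) / 4^2 = (10/3)/16 = 5/24
  a_5 = (4 - 5)(5/24) / 5^2 = (-5/24)/25 = -1/120
Hence L_5(x) = -x^5/120 + 5 x^4/24 - 5 x^3/3 + 5 x^2 - 5 x + 1.

L_5(x); series = -x^5/120 + 5 x^4/24 - 5 x^3/3 + 5 x^2 - 5 x + 1


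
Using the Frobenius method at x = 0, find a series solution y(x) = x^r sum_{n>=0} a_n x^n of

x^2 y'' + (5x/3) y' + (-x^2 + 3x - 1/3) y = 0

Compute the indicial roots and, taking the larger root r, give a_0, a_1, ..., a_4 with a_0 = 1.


Write in Frobenius form y'' + (p(x)/x) y' + (q(x)/x^2) y = 0:
  p(x) = 5/3,  q(x) = -x^2 + 3x - 1/3.
Indicial equation: r(r-1) + (5/3) r + (-1/3) = 0 -> roots r_1 = 1/3, r_2 = -1.
Take r = r_1 = 1/3. Let y(x) = x^r sum_{n>=0} a_n x^n with a_0 = 1.
Substitute y = x^r sum a_n x^n and match x^{r+n}. The recurrence is
  D(n) a_n + 3 a_{n-1} - 1 a_{n-2} = 0,  where D(n) = (r+n)(r+n-1) + (5/3)(r+n) + (-1/3).
  a_n = [-3 a_{n-1} + 1 a_{n-2}] / D(n).
Since the indicial polynomial factors as (r - r_1)(r - r_2), D(n) = (r_1 + n - r_1)(r_1 + n - r_2) = n(n + 4/3).
Evaluating step by step (a_0 = 1):
  n = 1: D(1) = 1(1 + 4/3) = 7/3; numerator = -3(1) = -3; a_1 = (-3)/(7/3) = -9/7
  n = 2: D(2) = 2(2 + 4/3) = 20/3; numerator = -3(-9/7) + 1(1) = 34/7; a_2 = (34/7)/(20/3) = 51/70
  n = 3: D(3) = 3(3 + 4/3) = 13; numerator = -3(51/70) + 1(-9/7) = -243/70; a_3 = (-243/70)/(13) = -243/910
  n = 4: D(4) = 4(4 + 4/3) = 64/3; numerator = -3(-243/910) + 1(51/70) = 696/455; a_4 = (696/455)/(64/3) = 261/3640

r = 1/3; a_0 = 1; a_1 = -9/7; a_2 = 51/70; a_3 = -243/910; a_4 = 261/3640


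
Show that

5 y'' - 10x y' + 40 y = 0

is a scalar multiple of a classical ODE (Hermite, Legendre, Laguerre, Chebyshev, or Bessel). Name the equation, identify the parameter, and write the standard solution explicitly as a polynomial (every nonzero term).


All three coefficients share the factor 5; dividing through by 5 gives  y'' - 2x y' + 8 y = 0.
This matches the Hermite equation y'' - 2x y' + 2n y = 0 with 2n = 8, so n = 4; the polynomial solution is H_4(x).
With y = sum_k a_k x^k, matching x^k gives (k+2)(k+1) a_{k+2} = 2(k - n) a_k = 2(k - 4) a_k. The right side vanishes at k = 4, so the series with the parity of 4 terminates at degree 4.
Standard normalization: leading coefficient of H_n is 2^n, so a_4 = 2^4 = 16. Work downward with a_k = (k+1)(k+2) a_{k+2} / (2(k - n)):
  a_2 = (3)(4)(16) / (2(2 - 4)) = 192/(-4) = -48
  a_0 = (1)(2)(-48) / (2(0 - 4)) = -96/(-8) = 12
Hence H_4(x) = 16 x^4 - 48 x^2 + 12.

H_4(x); series = 16 x^4 - 48 x^2 + 12


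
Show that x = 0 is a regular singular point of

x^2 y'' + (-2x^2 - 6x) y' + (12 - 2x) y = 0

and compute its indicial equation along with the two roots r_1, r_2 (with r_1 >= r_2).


Divide by x^2 to reach normal form y'' + P_1(x) y' + P_2(x) y = 0 with P_1(x) = -2 - 6/x and P_2(x) = -2/x + 12/x^2.
x = 0 is a singular point because the y'-coefficient -2 - 6/x has a pole at x = 0 and the y-coefficient -2/x + 12/x^2 has a pole at x = 0.
It is a regular singular point because x P_1(x) = p(x) = -2x - 6 and x^2 P_2(x) = q(x) = 12 - 2x are polynomials, hence analytic at x = 0.
p(0) = -6,  q(0) = 12.
Indicial equation: r(r-1) + p(0) r + q(0) = 0, i.e. r^2 + (p(0) - 1) r + q(0) = 0, i.e. r^2 - 7 r + 12 = 0.
Discriminant: (-7)^2 - 4(12) = 1, so r = (7 ± 1)/2.
Solving: r_1 = 4, r_2 = 3.

indicial: r^2 - 7 r + 12 = 0; roots r_1 = 4, r_2 = 3


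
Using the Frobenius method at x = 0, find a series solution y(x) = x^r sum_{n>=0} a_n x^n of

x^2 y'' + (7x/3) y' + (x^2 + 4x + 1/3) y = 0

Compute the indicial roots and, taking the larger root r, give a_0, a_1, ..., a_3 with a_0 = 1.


Write in Frobenius form y'' + (p(x)/x) y' + (q(x)/x^2) y = 0:
  p(x) = 7/3,  q(x) = x^2 + 4x + 1/3.
Indicial equation: r(r-1) + (7/3) r + (1/3) = 0 -> roots r_1 = -1/3, r_2 = -1.
Take r = r_1 = -1/3. Let y(x) = x^r sum_{n>=0} a_n x^n with a_0 = 1.
Substitute y = x^r sum a_n x^n and match x^{r+n}. The recurrence is
  D(n) a_n + 4 a_{n-1} + 1 a_{n-2} = 0,  where D(n) = (r+n)(r+n-1) + (7/3)(r+n) + (1/3).
  a_n = [-4 a_{n-1} - 1 a_{n-2}] / D(n).
Since the indicial polynomial factors as (r - r_1)(r - r_2), D(n) = (r_1 + n - r_1)(r_1 + n - r_2) = n(n + 2/3).
Evaluating step by step (a_0 = 1):
  n = 1: D(1) = 1(1 + 2/3) = 5/3; numerator = -4(1) = -4; a_1 = (-4)/(5/3) = -12/5
  n = 2: D(2) = 2(2 + 2/3) = 16/3; numerator = -4(-12/5) - 1(1) = 43/5; a_2 = (43/5)/(16/3) = 129/80
  n = 3: D(3) = 3(3 + 2/3) = 11; numerator = -4(129/80) - 1(-12/5) = -81/20; a_3 = (-81/20)/(11) = -81/220

r = -1/3; a_0 = 1; a_1 = -12/5; a_2 = 129/80; a_3 = -81/220


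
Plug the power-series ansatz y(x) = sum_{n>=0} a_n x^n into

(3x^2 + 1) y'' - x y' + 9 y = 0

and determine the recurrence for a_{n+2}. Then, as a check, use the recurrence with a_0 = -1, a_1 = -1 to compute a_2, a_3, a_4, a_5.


Substitute y = sum_n a_n x^n.
(1 + 3 x^2) y'' contributes (n+2)(n+1) a_{n+2} + 3 n(n-1) a_n at x^n.
-x y'(x) contributes -n a_n at x^n.
9 y(x) contributes 9 a_n at x^n.
Matching x^n: (n+2)(n+1) a_{n+2} + (3 n(n-1) - n + 9) a_n = 0.
Thus a_{n+2} = (-3 n(n-1) + n - 9) / ((n+1)(n+2)) * a_n.

Check with a_0 = -1, a_1 = -1 (apply the recurrence for n = 0, 1, 2, 3): a_0 = -1, a_1 = -1, a_2 = 9/2, a_3 = 4/3, a_4 = -39/8, a_5 = -8/5.

a_(n+2) = (-3 n(n-1) + n - 9) / ((n+1)(n+2)) * a_n; check: a_0 = -1, a_1 = -1, a_2 = 9/2, a_3 = 4/3, a_4 = -39/8, a_5 = -8/5


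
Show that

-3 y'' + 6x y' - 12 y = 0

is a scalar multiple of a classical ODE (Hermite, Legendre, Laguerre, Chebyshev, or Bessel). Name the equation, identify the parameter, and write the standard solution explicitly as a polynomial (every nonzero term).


All three coefficients share the factor -3; dividing through by -3 gives  y'' - 2x y' + 4 y = 0.
This matches the Hermite equation y'' - 2x y' + 2n y = 0 with 2n = 4, so n = 2; the polynomial solution is H_2(x).
With y = sum_k a_k x^k, matching x^k gives (k+2)(k+1) a_{k+2} = 2(k - n) a_k = 2(k - 2) a_k. The right side vanishes at k = 2, so the series with the parity of 2 terminates at degree 2.
Standard normalization: leading coefficient of H_n is 2^n, so a_2 = 2^2 = 4. Work downward with a_k = (k+1)(k+2) a_{k+2} / (2(k - n)):
  a_0 = (1)(2)(4) / (2(0 - 2)) = 8/(-4) = -2
Hence H_2(x) = 4 x^2 - 2.

H_2(x); series = 4 x^2 - 2


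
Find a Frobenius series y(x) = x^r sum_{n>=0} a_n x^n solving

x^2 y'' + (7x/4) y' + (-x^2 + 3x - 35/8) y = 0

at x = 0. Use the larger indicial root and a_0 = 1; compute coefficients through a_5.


Write in Frobenius form y'' + (p(x)/x) y' + (q(x)/x^2) y = 0:
  p(x) = 7/4,  q(x) = -x^2 + 3x - 35/8.
Indicial equation: r(r-1) + (7/4) r + (-35/8) = 0 -> roots r_1 = 7/4, r_2 = -5/2.
Take r = r_1 = 7/4. Let y(x) = x^r sum_{n>=0} a_n x^n with a_0 = 1.
Substitute y = x^r sum a_n x^n and match x^{r+n}. The recurrence is
  D(n) a_n + 3 a_{n-1} - 1 a_{n-2} = 0,  where D(n) = (r+n)(r+n-1) + (7/4)(r+n) + (-35/8).
  a_n = [-3 a_{n-1} + 1 a_{n-2}] / D(n).
Since the indicial polynomial factors as (r - r_1)(r - r_2), D(n) = (r_1 + n - r_1)(r_1 + n - r_2) = n(n + 17/4).
Evaluating step by step (a_0 = 1):
  n = 1: D(1) = 1(1 + 17/4) = 21/4; numerator = -3(1) = -3; a_1 = (-3)/(21/4) = -4/7
  n = 2: D(2) = 2(2 + 17/4) = 25/2; numerator = -3(-4/7) + 1(1) = 19/7; a_2 = (19/7)/(25/2) = 38/175
  n = 3: D(3) = 3(3 + 17/4) = 87/4; numerator = -3(38/175) + 1(-4/7) = -214/175; a_3 = (-214/175)/(87/4) = -856/15225
  n = 4: D(4) = 4(4 + 17/4) = 33; numerator = -3(-856/15225) + 1(38/175) = 1958/5075; a_4 = (1958/5075)/(33) = 178/15225
  n = 5: D(5) = 5(5 + 17/4) = 185/4; numerator = -3(178/15225) + 1(-856/15225) = -278/3045; a_5 = (-278/3045)/(185/4) = -1112/563325

r = 7/4; a_0 = 1; a_1 = -4/7; a_2 = 38/175; a_3 = -856/15225; a_4 = 178/15225; a_5 = -1112/563325


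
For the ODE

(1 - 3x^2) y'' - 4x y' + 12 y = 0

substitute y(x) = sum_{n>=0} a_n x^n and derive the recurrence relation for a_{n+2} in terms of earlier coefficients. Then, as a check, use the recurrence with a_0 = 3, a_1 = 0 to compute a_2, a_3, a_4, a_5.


Substitute y = sum_n a_n x^n.
(1 - 3 x^2) y'' contributes (n+2)(n+1) a_{n+2} - 3 n(n-1) a_n at x^n.
-4 x y'(x) contributes -4 n a_n at x^n.
12 y(x) contributes 12 a_n at x^n.
Matching x^n: (n+2)(n+1) a_{n+2} + (-3 n(n-1) - 4 n + 12) a_n = 0.
Thus a_{n+2} = (3 n(n-1) + 4 n - 12) / ((n+1)(n+2)) * a_n.

Check with a_0 = 3, a_1 = 0 (apply the recurrence for n = 0, 1, 2, 3): a_0 = 3, a_1 = 0, a_2 = -18, a_3 = 0, a_4 = -3, a_5 = 0.

a_(n+2) = (3 n(n-1) + 4 n - 12) / ((n+1)(n+2)) * a_n; check: a_0 = 3, a_1 = 0, a_2 = -18, a_3 = 0, a_4 = -3, a_5 = 0


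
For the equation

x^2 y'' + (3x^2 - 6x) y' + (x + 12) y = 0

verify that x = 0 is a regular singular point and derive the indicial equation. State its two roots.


Divide by x^2 to reach normal form y'' + P_1(x) y' + P_2(x) y = 0 with P_1(x) = 3 - 6/x and P_2(x) = 1/x + 12/x^2.
x = 0 is a singular point because the y'-coefficient 3 - 6/x has a pole at x = 0 and the y-coefficient 1/x + 12/x^2 has a pole at x = 0.
It is a regular singular point because x P_1(x) = p(x) = 3x - 6 and x^2 P_2(x) = q(x) = x + 12 are polynomials, hence analytic at x = 0.
p(0) = -6,  q(0) = 12.
Indicial equation: r(r-1) + p(0) r + q(0) = 0, i.e. r^2 + (p(0) - 1) r + q(0) = 0, i.e. r^2 - 7 r + 12 = 0.
Discriminant: (-7)^2 - 4(12) = 1, so r = (7 ± 1)/2.
Solving: r_1 = 4, r_2 = 3.

indicial: r^2 - 7 r + 12 = 0; roots r_1 = 4, r_2 = 3


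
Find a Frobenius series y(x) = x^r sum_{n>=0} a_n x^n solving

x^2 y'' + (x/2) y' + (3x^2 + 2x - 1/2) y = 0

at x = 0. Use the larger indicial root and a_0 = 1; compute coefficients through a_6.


Write in Frobenius form y'' + (p(x)/x) y' + (q(x)/x^2) y = 0:
  p(x) = 1/2,  q(x) = 3x^2 + 2x - 1/2.
Indicial equation: r(r-1) + (1/2) r + (-1/2) = 0 -> roots r_1 = 1, r_2 = -1/2.
Take r = r_1 = 1. Let y(x) = x^r sum_{n>=0} a_n x^n with a_0 = 1.
Substitute y = x^r sum a_n x^n and match x^{r+n}. The recurrence is
  D(n) a_n + 2 a_{n-1} + 3 a_{n-2} = 0,  where D(n) = (r+n)(r+n-1) + (1/2)(r+n) + (-1/2).
  a_n = [-2 a_{n-1} - 3 a_{n-2}] / D(n).
Since the indicial polynomial factors as (r - r_1)(r - r_2), D(n) = (r_1 + n - r_1)(r_1 + n - r_2) = n(n + 3/2).
Evaluating step by step (a_0 = 1):
  n = 1: D(1) = 1(1 + 3/2) = 5/2; numerator = -2(1) = -2; a_1 = (-2)/(5/2) = -4/5
  n = 2: D(2) = 2(2 + 3/2) = 7; numerator = -2(-4/5) - 3(1) = -7/5; a_2 = (-7/5)/(7) = -1/5
  n = 3: D(3) = 3(3 + 3/2) = 27/2; numerator = -2(-1/5) - 3(-4/5) = 14/5; a_3 = (14/5)/(27/2) = 28/135
  n = 4: D(4) = 4(4 + 3/2) = 22; numerator = -2(28/135) - 3(-1/5) = 5/27; a_4 = (5/27)/(22) = 5/594
  n = 5: D(5) = 5(5 + 3/2) = 65/2; numerator = -2(5/594) - 3(28/135) = -949/1485; a_5 = (-949/1485)/(65/2) = -146/7425
  n = 6: D(6) = 6(6 + 3/2) = 45; numerator = -2(-146/7425) - 3(5/594) = 19/1350; a_6 = (19/1350)/(45) = 19/60750

r = 1; a_0 = 1; a_1 = -4/5; a_2 = -1/5; a_3 = 28/135; a_4 = 5/594; a_5 = -146/7425; a_6 = 19/60750


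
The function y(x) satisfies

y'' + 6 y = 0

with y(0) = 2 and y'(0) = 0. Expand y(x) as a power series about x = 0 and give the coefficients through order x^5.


Ansatz: y(x) = sum_{n>=0} a_n x^n, so y'(x) = sum_{n>=1} n a_n x^(n-1) and y''(x) = sum_{n>=2} n(n-1) a_n x^(n-2).
Substitute into P(x) y'' + Q(x) y' + R(x) y = 0 with P(x) = 1, Q(x) = 0, R(x) = 6, and match powers of x.
Initial conditions: a_0 = 2, a_1 = 0.
Setting the coefficient of each power of x to zero and solving order by order (substituting the coefficients already found):
  x^0: 2 a_2 + 6 a_0 = 0  ->  2 a_2 = -6 a_0 = -12  ->  a_2 = -6
  x^1: 6 a_3 + 6 a_1 = 0  ->  6 a_3 = -6 a_1 = 0  ->  a_3 = 0
  x^2: 12 a_4 + 6 a_2 = 0  ->  12 a_4 = -6 a_2 = 36  ->  a_4 = 3
  x^3: 20 a_5 + 6 a_3 = 0  ->  20 a_5 = -6 a_3 = 0  ->  a_5 = 0
Truncated series: y(x) = 2 - 6 x^2 + 3 x^4 + O(x^6).

a_0 = 2; a_1 = 0; a_2 = -6; a_3 = 0; a_4 = 3; a_5 = 0


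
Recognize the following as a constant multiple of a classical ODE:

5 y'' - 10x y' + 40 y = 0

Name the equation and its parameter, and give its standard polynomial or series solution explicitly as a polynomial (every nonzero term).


All three coefficients share the factor 5; dividing through by 5 gives  y'' - 2x y' + 8 y = 0.
This matches the Hermite equation y'' - 2x y' + 2n y = 0 with 2n = 8, so n = 4; the polynomial solution is H_4(x).
With y = sum_k a_k x^k, matching x^k gives (k+2)(k+1) a_{k+2} = 2(k - n) a_k = 2(k - 4) a_k. The right side vanishes at k = 4, so the series with the parity of 4 terminates at degree 4.
Standard normalization: leading coefficient of H_n is 2^n, so a_4 = 2^4 = 16. Work downward with a_k = (k+1)(k+2) a_{k+2} / (2(k - n)):
  a_2 = (3)(4)(16) / (2(2 - 4)) = 192/(-4) = -48
  a_0 = (1)(2)(-48) / (2(0 - 4)) = -96/(-8) = 12
Hence H_4(x) = 16 x^4 - 48 x^2 + 12.

H_4(x); series = 16 x^4 - 48 x^2 + 12


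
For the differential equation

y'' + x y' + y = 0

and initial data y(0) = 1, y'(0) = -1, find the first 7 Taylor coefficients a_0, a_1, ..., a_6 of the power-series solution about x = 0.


Ansatz: y(x) = sum_{n>=0} a_n x^n, so y'(x) = sum_{n>=1} n a_n x^(n-1) and y''(x) = sum_{n>=2} n(n-1) a_n x^(n-2).
Substitute into P(x) y'' + Q(x) y' + R(x) y = 0 with P(x) = 1, Q(x) = x, R(x) = 1, and match powers of x.
Initial conditions: a_0 = 1, a_1 = -1.
Setting the coefficient of each power of x to zero and solving order by order (substituting the coefficients already found):
  x^0: 2 a_2 + a_0 = 0  ->  2 a_2 = -a_0 = -1  ->  a_2 = -1/2
  x^1: 6 a_3 + 2 a_1 = 0  ->  6 a_3 = -2 a_1 = 2  ->  a_3 = 1/3
  x^2: 12 a_4 + 3 a_2 = 0  ->  12 a_4 = -3 a_2 = 3/2  ->  a_4 = 1/8
  x^3: 20 a_5 + 4 a_3 = 0  ->  20 a_5 = -4 a_3 = -4/3  ->  a_5 = -1/15
  x^4: 30 a_6 + 5 a_4 = 0  ->  30 a_6 = -5 a_4 = -5/8  ->  a_6 = -1/48
Truncated series: y(x) = 1 - x - (1/2) x^2 + (1/3) x^3 + (1/8) x^4 - (1/15) x^5 - (1/48) x^6 + O(x^7).

a_0 = 1; a_1 = -1; a_2 = -1/2; a_3 = 1/3; a_4 = 1/8; a_5 = -1/15; a_6 = -1/48


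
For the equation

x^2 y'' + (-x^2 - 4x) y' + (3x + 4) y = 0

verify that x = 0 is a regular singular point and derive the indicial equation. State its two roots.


Divide by x^2 to reach normal form y'' + P_1(x) y' + P_2(x) y = 0 with P_1(x) = -1 - 4/x and P_2(x) = 3/x + 4/x^2.
x = 0 is a singular point because the y'-coefficient -1 - 4/x has a pole at x = 0 and the y-coefficient 3/x + 4/x^2 has a pole at x = 0.
It is a regular singular point because x P_1(x) = p(x) = -x - 4 and x^2 P_2(x) = q(x) = 3x + 4 are polynomials, hence analytic at x = 0.
p(0) = -4,  q(0) = 4.
Indicial equation: r(r-1) + p(0) r + q(0) = 0, i.e. r^2 + (p(0) - 1) r + q(0) = 0, i.e. r^2 - 5 r + 4 = 0.
Discriminant: (-5)^2 - 4(4) = 9, so r = (5 ± 3)/2.
Solving: r_1 = 4, r_2 = 1.

indicial: r^2 - 5 r + 4 = 0; roots r_1 = 4, r_2 = 1


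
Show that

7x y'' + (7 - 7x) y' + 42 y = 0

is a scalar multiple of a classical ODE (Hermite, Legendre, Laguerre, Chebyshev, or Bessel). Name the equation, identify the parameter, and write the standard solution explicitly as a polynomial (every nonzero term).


All three coefficients share the factor 7; dividing through by 7 gives  x y'' + (1 - x) y' + 6 y = 0.
This matches the Laguerre equation x y'' + (1 - x) y' + n y = 0 with n = 6; the polynomial solution is L_6(x).
With y = sum_k a_k x^k, matching x^k gives (k+1)k a_{k+1} + (k+1) a_{k+1} - k a_k + n a_k = 0, i.e. (k+1)^2 a_{k+1} = (k - n) a_k = (k - 6) a_k. The right side vanishes at k = 6, so the series terminates at degree 6.
Standard normalization L_n(0) = 1 gives a_0 = 1. Work upward with a_{k+1} = (k - 6) a_k / (k+1)^2:
  a_1 = (0 - 6)(1) / 1^2 = -6/1 = -6
  a_2 = (1 - 6)(-6) / 2^2 = 30/4 = 15/2
  a_3 = (2 - 6)(15/2) / 3^2 = -30/9 = -10/3
  a_4 = (3 - 6)(-10/3) / 4^2 = 10/16 = 5/8
  a_5 = (4 - 6)(5/8) / 5^2 = (-5/4)/25 = -1/20
  a_6 = (5 - 6)(-1/20) / 6^2 = (1/20)/36 = 1/720
Hence L_6(x) = x^6/720 - x^5/20 + 5 x^4/8 - 10 x^3/3 + 15 x^2/2 - 6 x + 1.

L_6(x); series = x^6/720 - x^5/20 + 5 x^4/8 - 10 x^3/3 + 15 x^2/2 - 6 x + 1


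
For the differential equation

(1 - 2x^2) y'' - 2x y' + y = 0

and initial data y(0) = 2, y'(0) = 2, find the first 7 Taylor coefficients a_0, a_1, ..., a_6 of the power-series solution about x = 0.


Ansatz: y(x) = sum_{n>=0} a_n x^n, so y'(x) = sum_{n>=1} n a_n x^(n-1) and y''(x) = sum_{n>=2} n(n-1) a_n x^(n-2).
Substitute into P(x) y'' + Q(x) y' + R(x) y = 0 with P(x) = 1 - 2x^2, Q(x) = -2x, R(x) = 1, and match powers of x.
Initial conditions: a_0 = 2, a_1 = 2.
Setting the coefficient of each power of x to zero and solving order by order (substituting the coefficients already found):
  x^0: 2 a_2 + a_0 = 0  ->  2 a_2 = -a_0 = -2  ->  a_2 = -1
  x^1: 6 a_3 - a_1 = 0  ->  6 a_3 = a_1 = 2  ->  a_3 = 1/3
  x^2: 12 a_4 - 7 a_2 = 0  ->  12 a_4 = 7 a_2 = -7  ->  a_4 = -7/12
  x^3: 20 a_5 - 17 a_3 = 0  ->  20 a_5 = 17 a_3 = 17/3  ->  a_5 = 17/60
  x^4: 30 a_6 - 31 a_4 = 0  ->  30 a_6 = 31 a_4 = -217/12  ->  a_6 = -217/360
Truncated series: y(x) = 2 + 2 x - x^2 + (1/3) x^3 - (7/12) x^4 + (17/60) x^5 - (217/360) x^6 + O(x^7).

a_0 = 2; a_1 = 2; a_2 = -1; a_3 = 1/3; a_4 = -7/12; a_5 = 17/60; a_6 = -217/360


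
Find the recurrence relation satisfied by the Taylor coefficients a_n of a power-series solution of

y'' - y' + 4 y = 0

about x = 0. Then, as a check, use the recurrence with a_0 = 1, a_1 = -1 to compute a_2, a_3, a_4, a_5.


Substitute y = sum_n a_n x^n.
y''(x) has coefficient (n+2)(n+1) a_{n+2} at x^n;
-y'(x) has coefficient -(n+1) a_{n+1} at x^n;
4 y(x) has coefficient 4 a_n at x^n.
Matching x^n: (n+2)(n+1) a_{n+2} - (n+1) a_{n+1} + 4 a_n = 0.
Thus a_{n+2} = [(n+1) a_{n+1} - 4 a_n] / ((n+1)(n+2)).

Check with a_0 = 1, a_1 = -1 (apply the recurrence for n = 0, 1, 2, 3): a_0 = 1, a_1 = -1, a_2 = -5/2, a_3 = -1/6, a_4 = 19/24, a_5 = 23/120.

a_(n+2) = [(n+1) a_(n+1) - 4 a_n] / ((n+1)(n+2)); check: a_0 = 1, a_1 = -1, a_2 = -5/2, a_3 = -1/6, a_4 = 19/24, a_5 = 23/120


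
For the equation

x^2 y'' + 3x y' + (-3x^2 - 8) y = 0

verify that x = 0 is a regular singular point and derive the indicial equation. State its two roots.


Divide by x^2 to reach normal form y'' + P_1(x) y' + P_2(x) y = 0 with P_1(x) = 3/x and P_2(x) = -3 - 8/x^2.
x = 0 is a singular point because the y'-coefficient 3/x has a pole at x = 0 and the y-coefficient -3 - 8/x^2 has a pole at x = 0.
It is a regular singular point because x P_1(x) = p(x) = 3 and x^2 P_2(x) = q(x) = -3x^2 - 8 are polynomials, hence analytic at x = 0.
p(0) = 3,  q(0) = -8.
Indicial equation: r(r-1) + p(0) r + q(0) = 0, i.e. r^2 + (p(0) - 1) r + q(0) = 0, i.e. r^2 + 2 r - 8 = 0.
Discriminant: (2)^2 - 4(-8) = 36, so r = (-2 ± 6)/2.
Solving: r_1 = 2, r_2 = -4.

indicial: r^2 + 2 r - 8 = 0; roots r_1 = 2, r_2 = -4


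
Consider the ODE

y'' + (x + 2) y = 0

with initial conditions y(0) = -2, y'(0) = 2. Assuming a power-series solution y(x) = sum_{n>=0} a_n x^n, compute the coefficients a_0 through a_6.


Ansatz: y(x) = sum_{n>=0} a_n x^n, so y'(x) = sum_{n>=1} n a_n x^(n-1) and y''(x) = sum_{n>=2} n(n-1) a_n x^(n-2).
Substitute into P(x) y'' + Q(x) y' + R(x) y = 0 with P(x) = 1, Q(x) = 0, R(x) = x + 2, and match powers of x.
Initial conditions: a_0 = -2, a_1 = 2.
Setting the coefficient of each power of x to zero and solving order by order (substituting the coefficients already found):
  x^0: 2 a_2 + 2 a_0 = 0  ->  2 a_2 = -2 a_0 = 4  ->  a_2 = 2
  x^1: 6 a_3 + 2 a_1 + a_0 = 0  ->  6 a_3 = -2 a_1 - a_0 = -2  ->  a_3 = -1/3
  x^2: 12 a_4 + 2 a_2 + a_1 = 0  ->  12 a_4 = -2 a_2 - a_1 = -6  ->  a_4 = -1/2
  x^3: 20 a_5 + 2 a_3 + a_2 = 0  ->  20 a_5 = -2 a_3 - a_2 = -4/3  ->  a_5 = -1/15
  x^4: 30 a_6 + 2 a_4 + a_3 = 0  ->  30 a_6 = -2 a_4 - a_3 = 4/3  ->  a_6 = 2/45
Truncated series: y(x) = -2 + 2 x + 2 x^2 - (1/3) x^3 - (1/2) x^4 - (1/15) x^5 + (2/45) x^6 + O(x^7).

a_0 = -2; a_1 = 2; a_2 = 2; a_3 = -1/3; a_4 = -1/2; a_5 = -1/15; a_6 = 2/45


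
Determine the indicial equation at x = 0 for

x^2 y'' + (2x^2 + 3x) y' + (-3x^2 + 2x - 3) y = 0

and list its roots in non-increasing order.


Divide by x^2 to reach normal form y'' + P_1(x) y' + P_2(x) y = 0 with P_1(x) = 2 + 3/x and P_2(x) = -3 + 2/x - 3/x^2.
x = 0 is a singular point because the y'-coefficient 2 + 3/x has a pole at x = 0 and the y-coefficient -3 + 2/x - 3/x^2 has a pole at x = 0.
It is a regular singular point because x P_1(x) = p(x) = 2x + 3 and x^2 P_2(x) = q(x) = -3x^2 + 2x - 3 are polynomials, hence analytic at x = 0.
p(0) = 3,  q(0) = -3.
Indicial equation: r(r-1) + p(0) r + q(0) = 0, i.e. r^2 + (p(0) - 1) r + q(0) = 0, i.e. r^2 + 2 r - 3 = 0.
Discriminant: (2)^2 - 4(-3) = 16, so r = (-2 ± 4)/2.
Solving: r_1 = 1, r_2 = -3.

indicial: r^2 + 2 r - 3 = 0; roots r_1 = 1, r_2 = -3


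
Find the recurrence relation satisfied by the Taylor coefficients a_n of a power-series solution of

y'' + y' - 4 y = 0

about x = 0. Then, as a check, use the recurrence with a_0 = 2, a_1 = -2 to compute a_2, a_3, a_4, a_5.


Substitute y = sum_n a_n x^n.
y''(x) has coefficient (n+2)(n+1) a_{n+2} at x^n;
y'(x) has coefficient (n+1) a_{n+1} at x^n;
-4 y(x) has coefficient -4 a_n at x^n.
Matching x^n: (n+2)(n+1) a_{n+2} + (n+1) a_{n+1} - 4 a_n = 0.
Thus a_{n+2} = [-(n+1) a_{n+1} + 4 a_n] / ((n+1)(n+2)).

Check with a_0 = 2, a_1 = -2 (apply the recurrence for n = 0, 1, 2, 3): a_0 = 2, a_1 = -2, a_2 = 5, a_3 = -3, a_4 = 29/12, a_5 = -13/12.

a_(n+2) = [-(n+1) a_(n+1) + 4 a_n] / ((n+1)(n+2)); check: a_0 = 2, a_1 = -2, a_2 = 5, a_3 = -3, a_4 = 29/12, a_5 = -13/12


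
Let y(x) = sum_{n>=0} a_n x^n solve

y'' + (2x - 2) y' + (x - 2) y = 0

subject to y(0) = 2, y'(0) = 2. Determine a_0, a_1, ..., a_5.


Ansatz: y(x) = sum_{n>=0} a_n x^n, so y'(x) = sum_{n>=1} n a_n x^(n-1) and y''(x) = sum_{n>=2} n(n-1) a_n x^(n-2).
Substitute into P(x) y'' + Q(x) y' + R(x) y = 0 with P(x) = 1, Q(x) = 2x - 2, R(x) = x - 2, and match powers of x.
Initial conditions: a_0 = 2, a_1 = 2.
Setting the coefficient of each power of x to zero and solving order by order (substituting the coefficients already found):
  x^0: 2 a_2 - 2 a_1 - 2 a_0 = 0  ->  2 a_2 = 2 a_1 + 2 a_0 = 8  ->  a_2 = 4
  x^1: 6 a_3 - 4 a_2 + a_0 = 0  ->  6 a_3 = 4 a_2 - a_0 = 14  ->  a_3 = 7/3
  x^2: 12 a_4 - 6 a_3 + 2 a_2 + a_1 = 0  ->  12 a_4 = 6 a_3 - 2 a_2 - a_1 = 4  ->  a_4 = 1/3
  x^3: 20 a_5 - 8 a_4 + 4 a_3 + a_2 = 0  ->  20 a_5 = 8 a_4 - 4 a_3 - a_2 = -32/3  ->  a_5 = -8/15
Truncated series: y(x) = 2 + 2 x + 4 x^2 + (7/3) x^3 + (1/3) x^4 - (8/15) x^5 + O(x^6).

a_0 = 2; a_1 = 2; a_2 = 4; a_3 = 7/3; a_4 = 1/3; a_5 = -8/15


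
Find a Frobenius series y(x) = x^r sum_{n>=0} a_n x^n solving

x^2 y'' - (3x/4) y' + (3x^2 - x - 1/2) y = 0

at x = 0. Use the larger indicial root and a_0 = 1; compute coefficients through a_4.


Write in Frobenius form y'' + (p(x)/x) y' + (q(x)/x^2) y = 0:
  p(x) = -3/4,  q(x) = 3x^2 - x - 1/2.
Indicial equation: r(r-1) + (-3/4) r + (-1/2) = 0 -> roots r_1 = 2, r_2 = -1/4.
Take r = r_1 = 2. Let y(x) = x^r sum_{n>=0} a_n x^n with a_0 = 1.
Substitute y = x^r sum a_n x^n and match x^{r+n}. The recurrence is
  D(n) a_n - 1 a_{n-1} + 3 a_{n-2} = 0,  where D(n) = (r+n)(r+n-1) + (-3/4)(r+n) + (-1/2).
  a_n = [1 a_{n-1} - 3 a_{n-2}] / D(n).
Since the indicial polynomial factors as (r - r_1)(r - r_2), D(n) = (r_1 + n - r_1)(r_1 + n - r_2) = n(n + 9/4).
Evaluating step by step (a_0 = 1):
  n = 1: D(1) = 1(1 + 9/4) = 13/4; numerator = 1(1) = 1; a_1 = (1)/(13/4) = 4/13
  n = 2: D(2) = 2(2 + 9/4) = 17/2; numerator = 1(4/13) - 3(1) = -35/13; a_2 = (-35/13)/(17/2) = -70/221
  n = 3: D(3) = 3(3 + 9/4) = 63/4; numerator = 1(-70/221) - 3(4/13) = -274/221; a_3 = (-274/221)/(63/4) = -1096/13923
  n = 4: D(4) = 4(4 + 9/4) = 25; numerator = 1(-1096/13923) - 3(-70/221) = 12134/13923; a_4 = (12134/13923)/(25) = 12134/348075

r = 2; a_0 = 1; a_1 = 4/13; a_2 = -70/221; a_3 = -1096/13923; a_4 = 12134/348075


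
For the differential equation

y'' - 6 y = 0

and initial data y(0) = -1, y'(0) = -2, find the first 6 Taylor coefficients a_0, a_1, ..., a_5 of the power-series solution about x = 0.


Ansatz: y(x) = sum_{n>=0} a_n x^n, so y'(x) = sum_{n>=1} n a_n x^(n-1) and y''(x) = sum_{n>=2} n(n-1) a_n x^(n-2).
Substitute into P(x) y'' + Q(x) y' + R(x) y = 0 with P(x) = 1, Q(x) = 0, R(x) = -6, and match powers of x.
Initial conditions: a_0 = -1, a_1 = -2.
Setting the coefficient of each power of x to zero and solving order by order (substituting the coefficients already found):
  x^0: 2 a_2 - 6 a_0 = 0  ->  2 a_2 = 6 a_0 = -6  ->  a_2 = -3
  x^1: 6 a_3 - 6 a_1 = 0  ->  6 a_3 = 6 a_1 = -12  ->  a_3 = -2
  x^2: 12 a_4 - 6 a_2 = 0  ->  12 a_4 = 6 a_2 = -18  ->  a_4 = -3/2
  x^3: 20 a_5 - 6 a_3 = 0  ->  20 a_5 = 6 a_3 = -12  ->  a_5 = -3/5
Truncated series: y(x) = -1 - 2 x - 3 x^2 - 2 x^3 - (3/2) x^4 - (3/5) x^5 + O(x^6).

a_0 = -1; a_1 = -2; a_2 = -3; a_3 = -2; a_4 = -3/2; a_5 = -3/5


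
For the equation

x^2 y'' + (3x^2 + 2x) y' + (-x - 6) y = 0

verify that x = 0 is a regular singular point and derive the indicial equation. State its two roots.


Divide by x^2 to reach normal form y'' + P_1(x) y' + P_2(x) y = 0 with P_1(x) = 3 + 2/x and P_2(x) = -1/x - 6/x^2.
x = 0 is a singular point because the y'-coefficient 3 + 2/x has a pole at x = 0 and the y-coefficient -1/x - 6/x^2 has a pole at x = 0.
It is a regular singular point because x P_1(x) = p(x) = 3x + 2 and x^2 P_2(x) = q(x) = -x - 6 are polynomials, hence analytic at x = 0.
p(0) = 2,  q(0) = -6.
Indicial equation: r(r-1) + p(0) r + q(0) = 0, i.e. r^2 + (p(0) - 1) r + q(0) = 0, i.e. r^2 + 1 r - 6 = 0.
Discriminant: (1)^2 - 4(-6) = 25, so r = (-1 ± 5)/2.
Solving: r_1 = 2, r_2 = -3.

indicial: r^2 + 1 r - 6 = 0; roots r_1 = 2, r_2 = -3


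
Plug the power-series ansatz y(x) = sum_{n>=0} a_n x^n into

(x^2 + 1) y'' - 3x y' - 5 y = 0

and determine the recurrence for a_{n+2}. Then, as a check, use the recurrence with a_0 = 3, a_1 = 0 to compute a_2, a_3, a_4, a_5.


Substitute y = sum_n a_n x^n.
(1 + 1 x^2) y'' contributes (n+2)(n+1) a_{n+2} + n(n-1) a_n at x^n.
-3 x y'(x) contributes -3 n a_n at x^n.
-5 y(x) contributes -5 a_n at x^n.
Matching x^n: (n+2)(n+1) a_{n+2} + (n(n-1) - 3 n - 5) a_n = 0.
Thus a_{n+2} = (-n(n-1) + 3 n + 5) / ((n+1)(n+2)) * a_n.

Check with a_0 = 3, a_1 = 0 (apply the recurrence for n = 0, 1, 2, 3): a_0 = 3, a_1 = 0, a_2 = 15/2, a_3 = 0, a_4 = 45/8, a_5 = 0.

a_(n+2) = (-n(n-1) + 3 n + 5) / ((n+1)(n+2)) * a_n; check: a_0 = 3, a_1 = 0, a_2 = 15/2, a_3 = 0, a_4 = 45/8, a_5 = 0


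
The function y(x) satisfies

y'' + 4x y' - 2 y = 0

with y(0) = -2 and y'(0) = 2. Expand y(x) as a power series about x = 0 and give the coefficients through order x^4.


Ansatz: y(x) = sum_{n>=0} a_n x^n, so y'(x) = sum_{n>=1} n a_n x^(n-1) and y''(x) = sum_{n>=2} n(n-1) a_n x^(n-2).
Substitute into P(x) y'' + Q(x) y' + R(x) y = 0 with P(x) = 1, Q(x) = 4x, R(x) = -2, and match powers of x.
Initial conditions: a_0 = -2, a_1 = 2.
Setting the coefficient of each power of x to zero and solving order by order (substituting the coefficients already found):
  x^0: 2 a_2 - 2 a_0 = 0  ->  2 a_2 = 2 a_0 = -4  ->  a_2 = -2
  x^1: 6 a_3 + 2 a_1 = 0  ->  6 a_3 = -2 a_1 = -4  ->  a_3 = -2/3
  x^2: 12 a_4 + 6 a_2 = 0  ->  12 a_4 = -6 a_2 = 12  ->  a_4 = 1
Truncated series: y(x) = -2 + 2 x - 2 x^2 - (2/3) x^3 + x^4 + O(x^5).

a_0 = -2; a_1 = 2; a_2 = -2; a_3 = -2/3; a_4 = 1


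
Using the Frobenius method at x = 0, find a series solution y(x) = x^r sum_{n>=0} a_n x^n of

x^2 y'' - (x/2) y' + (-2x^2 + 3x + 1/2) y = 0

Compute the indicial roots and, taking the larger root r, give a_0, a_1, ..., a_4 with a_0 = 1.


Write in Frobenius form y'' + (p(x)/x) y' + (q(x)/x^2) y = 0:
  p(x) = -1/2,  q(x) = -2x^2 + 3x + 1/2.
Indicial equation: r(r-1) + (-1/2) r + (1/2) = 0 -> roots r_1 = 1, r_2 = 1/2.
Take r = r_1 = 1. Let y(x) = x^r sum_{n>=0} a_n x^n with a_0 = 1.
Substitute y = x^r sum a_n x^n and match x^{r+n}. The recurrence is
  D(n) a_n + 3 a_{n-1} - 2 a_{n-2} = 0,  where D(n) = (r+n)(r+n-1) + (-1/2)(r+n) + (1/2).
  a_n = [-3 a_{n-1} + 2 a_{n-2}] / D(n).
Since the indicial polynomial factors as (r - r_1)(r - r_2), D(n) = (r_1 + n - r_1)(r_1 + n - r_2) = n(n + 1/2).
Evaluating step by step (a_0 = 1):
  n = 1: D(1) = 1(1 + 1/2) = 3/2; numerator = -3(1) = -3; a_1 = (-3)/(3/2) = -2
  n = 2: D(2) = 2(2 + 1/2) = 5; numerator = -3(-2) + 2(1) = 8; a_2 = (8)/(5) = 8/5
  n = 3: D(3) = 3(3 + 1/2) = 21/2; numerator = -3(8/5) + 2(-2) = -44/5; a_3 = (-44/5)/(21/2) = -88/105
  n = 4: D(4) = 4(4 + 1/2) = 18; numerator = -3(-88/105) + 2(8/5) = 40/7; a_4 = (40/7)/(18) = 20/63

r = 1; a_0 = 1; a_1 = -2; a_2 = 8/5; a_3 = -88/105; a_4 = 20/63


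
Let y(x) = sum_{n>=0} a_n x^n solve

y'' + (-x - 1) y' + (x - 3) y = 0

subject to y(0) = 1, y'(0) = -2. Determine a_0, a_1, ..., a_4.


Ansatz: y(x) = sum_{n>=0} a_n x^n, so y'(x) = sum_{n>=1} n a_n x^(n-1) and y''(x) = sum_{n>=2} n(n-1) a_n x^(n-2).
Substitute into P(x) y'' + Q(x) y' + R(x) y = 0 with P(x) = 1, Q(x) = -x - 1, R(x) = x - 3, and match powers of x.
Initial conditions: a_0 = 1, a_1 = -2.
Setting the coefficient of each power of x to zero and solving order by order (substituting the coefficients already found):
  x^0: 2 a_2 - a_1 - 3 a_0 = 0  ->  2 a_2 = a_1 + 3 a_0 = 1  ->  a_2 = 1/2
  x^1: 6 a_3 - 2 a_2 - 4 a_1 + a_0 = 0  ->  6 a_3 = 2 a_2 + 4 a_1 - a_0 = -8  ->  a_3 = -4/3
  x^2: 12 a_4 - 3 a_3 - 5 a_2 + a_1 = 0  ->  12 a_4 = 3 a_3 + 5 a_2 - a_1 = 1/2  ->  a_4 = 1/24
Truncated series: y(x) = 1 - 2 x + (1/2) x^2 - (4/3) x^3 + (1/24) x^4 + O(x^5).

a_0 = 1; a_1 = -2; a_2 = 1/2; a_3 = -4/3; a_4 = 1/24


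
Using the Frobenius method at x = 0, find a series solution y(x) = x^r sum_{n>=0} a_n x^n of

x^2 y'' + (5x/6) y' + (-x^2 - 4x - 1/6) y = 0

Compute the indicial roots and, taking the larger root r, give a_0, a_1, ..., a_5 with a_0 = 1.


Write in Frobenius form y'' + (p(x)/x) y' + (q(x)/x^2) y = 0:
  p(x) = 5/6,  q(x) = -x^2 - 4x - 1/6.
Indicial equation: r(r-1) + (5/6) r + (-1/6) = 0 -> roots r_1 = 1/2, r_2 = -1/3.
Take r = r_1 = 1/2. Let y(x) = x^r sum_{n>=0} a_n x^n with a_0 = 1.
Substitute y = x^r sum a_n x^n and match x^{r+n}. The recurrence is
  D(n) a_n - 4 a_{n-1} - 1 a_{n-2} = 0,  where D(n) = (r+n)(r+n-1) + (5/6)(r+n) + (-1/6).
  a_n = [4 a_{n-1} + 1 a_{n-2}] / D(n).
Since the indicial polynomial factors as (r - r_1)(r - r_2), D(n) = (r_1 + n - r_1)(r_1 + n - r_2) = n(n + 5/6).
Evaluating step by step (a_0 = 1):
  n = 1: D(1) = 1(1 + 5/6) = 11/6; numerator = 4(1) = 4; a_1 = (4)/(11/6) = 24/11
  n = 2: D(2) = 2(2 + 5/6) = 17/3; numerator = 4(24/11) + 1(1) = 107/11; a_2 = (107/11)/(17/3) = 321/187
  n = 3: D(3) = 3(3 + 5/6) = 23/2; numerator = 4(321/187) + 1(24/11) = 1692/187; a_3 = (1692/187)/(23/2) = 3384/4301
  n = 4: D(4) = 4(4 + 5/6) = 58/3; numerator = 4(3384/4301) + 1(321/187) = 20919/4301; a_4 = (20919/4301)/(58/3) = 62757/249458
  n = 5: D(5) = 5(5 + 5/6) = 175/6; numerator = 4(62757/249458) + 1(3384/4301) = 223650/124729; a_5 = (223650/124729)/(175/6) = 7668/124729

r = 1/2; a_0 = 1; a_1 = 24/11; a_2 = 321/187; a_3 = 3384/4301; a_4 = 62757/249458; a_5 = 7668/124729


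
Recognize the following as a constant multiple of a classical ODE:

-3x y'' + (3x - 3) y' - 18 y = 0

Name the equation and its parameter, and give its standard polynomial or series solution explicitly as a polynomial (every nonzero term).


All three coefficients share the factor -3; dividing through by -3 gives  x y'' + (1 - x) y' + 6 y = 0.
This matches the Laguerre equation x y'' + (1 - x) y' + n y = 0 with n = 6; the polynomial solution is L_6(x).
With y = sum_k a_k x^k, matching x^k gives (k+1)k a_{k+1} + (k+1) a_{k+1} - k a_k + n a_k = 0, i.e. (k+1)^2 a_{k+1} = (k - n) a_k = (k - 6) a_k. The right side vanishes at k = 6, so the series terminates at degree 6.
Standard normalization L_n(0) = 1 gives a_0 = 1. Work upward with a_{k+1} = (k - 6) a_k / (k+1)^2:
  a_1 = (0 - 6)(1) / 1^2 = -6/1 = -6
  a_2 = (1 - 6)(-6) / 2^2 = 30/4 = 15/2
  a_3 = (2 - 6)(15/2) / 3^2 = -30/9 = -10/3
  a_4 = (3 - 6)(-10/3) / 4^2 = 10/16 = 5/8
  a_5 = (4 - 6)(5/8) / 5^2 = (-5/4)/25 = -1/20
  a_6 = (5 - 6)(-1/20) / 6^2 = (1/20)/36 = 1/720
Hence L_6(x) = x^6/720 - x^5/20 + 5 x^4/8 - 10 x^3/3 + 15 x^2/2 - 6 x + 1.

L_6(x); series = x^6/720 - x^5/20 + 5 x^4/8 - 10 x^3/3 + 15 x^2/2 - 6 x + 1


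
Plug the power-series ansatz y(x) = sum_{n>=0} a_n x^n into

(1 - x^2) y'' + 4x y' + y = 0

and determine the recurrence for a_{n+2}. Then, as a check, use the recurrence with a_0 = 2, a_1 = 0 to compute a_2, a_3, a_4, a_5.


Substitute y = sum_n a_n x^n.
(1 - 1 x^2) y'' contributes (n+2)(n+1) a_{n+2} - n(n-1) a_n at x^n.
4 x y'(x) contributes 4 n a_n at x^n.
y(x) contributes 1 a_n at x^n.
Matching x^n: (n+2)(n+1) a_{n+2} + (-n(n-1) + 4 n + 1) a_n = 0.
Thus a_{n+2} = (n(n-1) - 4 n - 1) / ((n+1)(n+2)) * a_n.

Check with a_0 = 2, a_1 = 0 (apply the recurrence for n = 0, 1, 2, 3): a_0 = 2, a_1 = 0, a_2 = -1, a_3 = 0, a_4 = 7/12, a_5 = 0.

a_(n+2) = (n(n-1) - 4 n - 1) / ((n+1)(n+2)) * a_n; check: a_0 = 2, a_1 = 0, a_2 = -1, a_3 = 0, a_4 = 7/12, a_5 = 0


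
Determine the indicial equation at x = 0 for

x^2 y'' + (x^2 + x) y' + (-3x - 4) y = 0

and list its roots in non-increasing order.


Divide by x^2 to reach normal form y'' + P_1(x) y' + P_2(x) y = 0 with P_1(x) = 1 + 1/x and P_2(x) = -3/x - 4/x^2.
x = 0 is a singular point because the y'-coefficient 1 + 1/x has a pole at x = 0 and the y-coefficient -3/x - 4/x^2 has a pole at x = 0.
It is a regular singular point because x P_1(x) = p(x) = x + 1 and x^2 P_2(x) = q(x) = -3x - 4 are polynomials, hence analytic at x = 0.
p(0) = 1,  q(0) = -4.
Indicial equation: r(r-1) + p(0) r + q(0) = 0, i.e. r^2 + (p(0) - 1) r + q(0) = 0, i.e. r^2 - 4 = 0.
Discriminant: (0)^2 - 4(-4) = 16, so r = (0 ± 4)/2.
Solving: r_1 = 2, r_2 = -2.

indicial: r^2 - 4 = 0; roots r_1 = 2, r_2 = -2


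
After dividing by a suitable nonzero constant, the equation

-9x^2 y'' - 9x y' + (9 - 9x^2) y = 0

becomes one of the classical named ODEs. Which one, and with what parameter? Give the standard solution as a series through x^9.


All three coefficients share the factor -9; dividing through by -9 gives  x^2 y'' + x y' + (x^2 - 1) y = 0.
This matches the Bessel equation x^2 y'' + x y' + (x^2 - nu^2) y = 0 with nu^2 = 1, so nu = 1; the solution bounded at x = 0 is J_1(x).
Frobenius at x = 0: indicial roots ±nu; for r = nu the recurrence k(k + 2nu) c_k = -c_{k-2} gives the standard series J_nu(x) = sum_{k>=0} (-1)^k / (k! (k+nu)!) (x/2)^(2k+nu). Evaluate the first 5 terms:
  k = 0: (-1)^0 / (0! * 1! * 2^1) x^1 = 1/(1*1*2) x^1 = (1/2) x^1
  k = 1: (-1)^1 / (1! * 2! * 2^3) x^3 = -1/(1*2*8) x^3 = (-1/16) x^3
  k = 2: (-1)^2 / (2! * 3! * 2^5) x^5 = 1/(2*6*32) x^5 = (1/384) x^5
  k = 3: (-1)^3 / (3! * 4! * 2^7) x^7 = -1/(6*24*128) x^7 = (-1/18432) x^7
  k = 4: (-1)^4 / (4! * 5! * 2^9) x^9 = 1/(24*120*512) x^9 = (1/1474560) x^9
Hence J_1(x) = x^9/1474560 - x^7/18432 + x^5/384 - x^3/16 + x/2 + ....

J_1(x); series = x^9/1474560 - x^7/18432 + x^5/384 - x^3/16 + x/2


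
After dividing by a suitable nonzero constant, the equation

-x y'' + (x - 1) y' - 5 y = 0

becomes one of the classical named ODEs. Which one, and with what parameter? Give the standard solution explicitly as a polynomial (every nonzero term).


All three coefficients share the factor -1; dividing through by -1 gives  x y'' + (1 - x) y' + 5 y = 0.
This matches the Laguerre equation x y'' + (1 - x) y' + n y = 0 with n = 5; the polynomial solution is L_5(x).
With y = sum_k a_k x^k, matching x^k gives (k+1)k a_{k+1} + (k+1) a_{k+1} - k a_k + n a_k = 0, i.e. (k+1)^2 a_{k+1} = (k - n) a_k = (k - 5) a_k. The right side vanishes at k = 5, so the series terminates at degree 5.
Standard normalization L_n(0) = 1 gives a_0 = 1. Work upward with a_{k+1} = (k - 5) a_k / (k+1)^2:
  a_1 = (0 - 5)(1) / 1^2 = -5/1 = -5
  a_2 = (1 - 5)(-5) / 2^2 = 20/4 = 5
  a_3 = (2 - 5)(5) / 3^2 = -15/9 = -5/3
  a_4 = (3 - 5)(-5/3) / 4^2 = (10/3)/16 = 5/24
  a_5 = (4 - 5)(5/24) / 5^2 = (-5/24)/25 = -1/120
Hence L_5(x) = -x^5/120 + 5 x^4/24 - 5 x^3/3 + 5 x^2 - 5 x + 1.

L_5(x); series = -x^5/120 + 5 x^4/24 - 5 x^3/3 + 5 x^2 - 5 x + 1


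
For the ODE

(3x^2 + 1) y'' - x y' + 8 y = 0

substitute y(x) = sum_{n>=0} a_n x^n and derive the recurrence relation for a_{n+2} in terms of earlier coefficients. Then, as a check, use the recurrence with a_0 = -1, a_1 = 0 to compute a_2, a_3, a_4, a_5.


Substitute y = sum_n a_n x^n.
(1 + 3 x^2) y'' contributes (n+2)(n+1) a_{n+2} + 3 n(n-1) a_n at x^n.
-x y'(x) contributes -n a_n at x^n.
8 y(x) contributes 8 a_n at x^n.
Matching x^n: (n+2)(n+1) a_{n+2} + (3 n(n-1) - n + 8) a_n = 0.
Thus a_{n+2} = (-3 n(n-1) + n - 8) / ((n+1)(n+2)) * a_n.

Check with a_0 = -1, a_1 = 0 (apply the recurrence for n = 0, 1, 2, 3): a_0 = -1, a_1 = 0, a_2 = 4, a_3 = 0, a_4 = -4, a_5 = 0.

a_(n+2) = (-3 n(n-1) + n - 8) / ((n+1)(n+2)) * a_n; check: a_0 = -1, a_1 = 0, a_2 = 4, a_3 = 0, a_4 = -4, a_5 = 0


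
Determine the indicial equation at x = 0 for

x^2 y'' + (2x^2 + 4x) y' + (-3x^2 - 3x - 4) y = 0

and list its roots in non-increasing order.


Divide by x^2 to reach normal form y'' + P_1(x) y' + P_2(x) y = 0 with P_1(x) = 2 + 4/x and P_2(x) = -3 - 3/x - 4/x^2.
x = 0 is a singular point because the y'-coefficient 2 + 4/x has a pole at x = 0 and the y-coefficient -3 - 3/x - 4/x^2 has a pole at x = 0.
It is a regular singular point because x P_1(x) = p(x) = 2x + 4 and x^2 P_2(x) = q(x) = -3x^2 - 3x - 4 are polynomials, hence analytic at x = 0.
p(0) = 4,  q(0) = -4.
Indicial equation: r(r-1) + p(0) r + q(0) = 0, i.e. r^2 + (p(0) - 1) r + q(0) = 0, i.e. r^2 + 3 r - 4 = 0.
Discriminant: (3)^2 - 4(-4) = 25, so r = (-3 ± 5)/2.
Solving: r_1 = 1, r_2 = -4.

indicial: r^2 + 3 r - 4 = 0; roots r_1 = 1, r_2 = -4


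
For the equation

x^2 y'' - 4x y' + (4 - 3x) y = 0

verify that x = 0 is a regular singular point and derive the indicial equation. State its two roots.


Divide by x^2 to reach normal form y'' + P_1(x) y' + P_2(x) y = 0 with P_1(x) = -4/x and P_2(x) = -3/x + 4/x^2.
x = 0 is a singular point because the y'-coefficient -4/x has a pole at x = 0 and the y-coefficient -3/x + 4/x^2 has a pole at x = 0.
It is a regular singular point because x P_1(x) = p(x) = -4 and x^2 P_2(x) = q(x) = 4 - 3x are polynomials, hence analytic at x = 0.
p(0) = -4,  q(0) = 4.
Indicial equation: r(r-1) + p(0) r + q(0) = 0, i.e. r^2 + (p(0) - 1) r + q(0) = 0, i.e. r^2 - 5 r + 4 = 0.
Discriminant: (-5)^2 - 4(4) = 9, so r = (5 ± 3)/2.
Solving: r_1 = 4, r_2 = 1.

indicial: r^2 - 5 r + 4 = 0; roots r_1 = 4, r_2 = 1
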